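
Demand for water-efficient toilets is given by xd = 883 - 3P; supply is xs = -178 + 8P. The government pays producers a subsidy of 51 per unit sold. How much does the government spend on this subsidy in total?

Pre-subsidy: 883 - 3P = -178 + 8P gives P* = 1061/11, x* = 6530/11.
With the subsidy, sellers receive Ps = Pb + 51 for each unit, where Pb is the price buyers pay.
Supply in terms of Pb becomes xs = -178 + 8(Pb + 51) = 230 + 8Pb. Setting this equal to demand: 883 - 3Pb = 230 + 8Pb, so Pb = 653/11.
Sellers receive Ps = 653/11 + 51 = 1214/11; x' = 883 − 3·(653/11) = 7754/11.
Government outlay = subsidy × quantity = 51 × 7754/11 = 395454/11.

Government cost = 395454/11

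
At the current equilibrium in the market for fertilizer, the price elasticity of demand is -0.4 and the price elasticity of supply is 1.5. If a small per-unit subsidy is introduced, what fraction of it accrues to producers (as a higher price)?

For a small subsidy around the equilibrium, the benefit split depends on the relative slopes, which at a point are proportional to the elasticities.
Buyer share = εs/(εs + |εd|) = 1.5/(1.5 + 0.4) = 15/19; seller share = |εd|/(εs + |εd|) = 4/19.
So producers capture 4/19 of the subsidy.

Producer share = 4/19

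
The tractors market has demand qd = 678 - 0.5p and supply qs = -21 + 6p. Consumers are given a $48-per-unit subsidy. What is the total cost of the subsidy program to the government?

Government cost = 403344/13

Pre-subsidy: 678 - 0.5p = -21 + 6p gives p* = 1398/13, q* = 8115/13.
With the rebate, buyers effectively pay pb = ps − 48, where ps is the price sellers receive.
Demand in terms of ps becomes qd = 678 − 0.5(ps − 48) = 702 - 0.5ps. Setting this equal to supply: 702 - 0.5ps = -21 + 6ps, so ps = 1446/13.
Buyers pay pb = 1446/13 − 48 = 822/13; q' = -21 + 6·(1446/13) = 8403/13.
Government outlay = subsidy × quantity = 48 × 8403/13 = 403344/13.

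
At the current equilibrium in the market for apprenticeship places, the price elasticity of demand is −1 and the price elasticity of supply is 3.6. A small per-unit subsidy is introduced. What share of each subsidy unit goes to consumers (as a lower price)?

For a small subsidy around the equilibrium, the benefit split depends on the relative slopes, which at a point are proportional to the elasticities.
Buyer share = εs/(εs + |εd|) = 3.6/(3.6 + 1) = 18/23; seller share = |εd|/(εs + |εd|) = 5/23.

Consumer share = 18/23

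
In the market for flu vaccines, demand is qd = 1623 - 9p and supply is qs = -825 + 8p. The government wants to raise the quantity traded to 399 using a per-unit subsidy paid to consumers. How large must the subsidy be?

At q = 399, invert demand for the buyer price: pb = (1623 − 399)/9 = 136; invert supply for the seller price: ps = (399 − (-825))/8 = 153.
The subsidy must fill the gap: s = ps − pb = 153 − 136 = 17.

Required subsidy s = 17 per unit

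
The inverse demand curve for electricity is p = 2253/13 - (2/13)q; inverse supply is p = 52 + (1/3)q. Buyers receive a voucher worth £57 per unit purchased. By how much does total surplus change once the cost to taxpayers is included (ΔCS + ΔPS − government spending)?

Pre-subsidy: 2253/13 - (2/13)q = 52 + (1/3)q gives q* = 249 and p* = 135.
With the rebate, buyers effectively pay pb = ps − 57, where ps is the price sellers receive.
On the curves, pb = 2253/13 - (2/13)q and ps = 52 + (1/3)q; the wedge ps − pb = 57 gives 52 + (1/3)q − (2253/13 - (2/13)q) = 57, so q' = 366.
Then pb = 2253/13 − (2/13)·366 = 117 and ps = 52 + (1/3)·366 = 174.
ΔCS = ½(249 + 366)(135 − 117) = 5535; ΔPS = ½(249 + 366)(174 − 135) = 11992.5.
Government spending = 57 × 366 = 20862.
Net change = 5535 + 11992.5 − 20862 = -3334.5. The loss equals the DWL triangle ½·57·117.

Net change in total surplus = -£3334.5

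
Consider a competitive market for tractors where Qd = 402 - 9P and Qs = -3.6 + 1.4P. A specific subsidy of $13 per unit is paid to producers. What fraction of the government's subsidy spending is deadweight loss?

DWL / government spending = 21/178

Pre-subsidy: 402 - 9P = -3.6 + 1.4P gives P* = 39, Q* = 51.
With the subsidy, sellers receive Ps = Pb + 13 for each unit, where Pb is the price buyers pay.
Supply in terms of Pb becomes Qs = -3.6 + 1.4(Pb + 13) = 14.6 + 1.4Pb. Setting this equal to demand: 402 - 9Pb = 14.6 + 1.4Pb, so Pb = 37.25.
Sellers receive Ps = 37.25 + 13 = 50.25; Q' = 402 − 9·37.25 = 66.75.
ΔCS = ½(51 + 66.75)(39 − 37.25) = 103.03125; ΔPS = ½(51 + 66.75)(50.25 − 39) = 662.34375.
Government spending = 13 × 66.75 = 867.75.
DWL = ½ × 13 × (66.75 − 51) = 102.375; fraction = 102.375 / 867.75 = 21/178.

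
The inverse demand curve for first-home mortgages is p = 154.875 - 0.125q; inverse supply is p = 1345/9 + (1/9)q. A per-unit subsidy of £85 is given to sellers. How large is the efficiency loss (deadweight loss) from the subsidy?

Pre-subsidy: 154.875 - 0.125q = 1345/9 + (1/9)q gives q* = 23 and p* = 152.
With the subsidy, sellers receive ps = pb + 85 for each unit, where pb is the price buyers pay.
On the curves, pb = 154.875 - 0.125q and ps = 1345/9 + (1/9)q; the wedge ps − pb = 85 gives 1345/9 + (1/9)q − (154.875 - 0.125q) = 85, so q' = 383.
Then pb = 154.875 − 0.125·383 = 107 and ps = 1345/9 + (1/9)·383 = 192.
The subsidy expands output by 383 − 23 = 360 past the efficient level; on those units the gap between marginal cost and willingness to pay runs from 0 up to 85.
DWL = ½ × 85 × 360 = 15300.

Deadweight loss = £15300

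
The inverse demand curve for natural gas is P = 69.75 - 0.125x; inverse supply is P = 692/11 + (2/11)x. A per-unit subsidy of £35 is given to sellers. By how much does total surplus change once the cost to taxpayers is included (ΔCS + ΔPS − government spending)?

Net change in total surplus = -53900/27

Pre-subsidy: 69.75 - 0.125x = 692/11 + (2/11)x gives x* = 602/27 and P* = 1808/27.
With the subsidy, sellers receive Ps = Pb + 35 for each unit, where Pb is the price buyers pay.
On the curves, Pb = 69.75 - 0.125x and Ps = 692/11 + (2/11)x; the wedge Ps − Pb = 35 gives 692/11 + (2/11)x − (69.75 - 0.125x) = 35, so x' = 3682/27.
Then Pb = 69.75 − 0.125·(3682/27) = 1423/27 and Ps = 692/11 + (2/11)·(3682/27) = 2368/27.
ΔCS = ½(602/27 + 3682/27)(1808/27 − 1423/27) = 91630/81; ΔPS = ½(602/27 + 3682/27)(2368/27 − 1808/27) = 133280/81.
Government spending = 35 × 3682/27 = 128870/27.
Net change = 91630/81 + 133280/81 − 128870/27 = -53900/27. The loss equals the DWL triangle ½·35·3080/27.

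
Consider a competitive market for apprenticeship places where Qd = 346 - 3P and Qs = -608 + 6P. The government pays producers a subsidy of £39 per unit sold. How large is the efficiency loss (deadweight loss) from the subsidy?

Deadweight loss = £1521

Pre-subsidy: 346 - 3P = -608 + 6P gives P* = 106, Q* = 28.
With the subsidy, sellers receive Ps = Pb + 39 for each unit, where Pb is the price buyers pay.
Supply in terms of Pb becomes Qs = -608 + 6(Pb + 39) = -374 + 6Pb. Setting this equal to demand: 346 - 3Pb = -374 + 6Pb, so Pb = 80.
Sellers receive Ps = 80 + 39 = 119; Q' = 346 − 3·80 = 106.
The subsidy expands output by 106 − 28 = 78 past the efficient level; on those units the gap between marginal cost and willingness to pay runs from 0 up to 39.
DWL = ½ × 39 × 78 = 1521.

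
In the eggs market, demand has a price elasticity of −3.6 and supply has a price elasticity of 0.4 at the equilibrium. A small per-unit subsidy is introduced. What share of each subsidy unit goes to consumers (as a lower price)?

Consumer share = 0.1

For a small subsidy around the equilibrium, the benefit split depends on the relative slopes, which at a point are proportional to the elasticities.
Buyer share = εs/(εs + |εd|) = 0.4/(0.4 + 3.6) = 0.1; seller share = |εd|/(εs + |εd|) = 0.9.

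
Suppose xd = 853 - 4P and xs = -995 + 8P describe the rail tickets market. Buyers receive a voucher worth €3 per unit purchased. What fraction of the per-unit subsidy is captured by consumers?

Pre-subsidy: 853 - 4P = -995 + 8P gives P* = 154, x* = 237.
With the rebate, buyers effectively pay Pb = Ps − 3, where Ps is the price sellers receive.
Demand in terms of Ps becomes xd = 853 − 4(Ps − 3) = 865 - 4Ps. Setting this equal to supply: 865 - 4Ps = -995 + 8Ps, so Ps = 155.
Buyers pay Pb = 155 − 3 = 152; x' = -995 + 8·155 = 245.
Buyers' price falls by P* − Pb = 154 − 152 = 2; sellers' price rises by Ps − P* = 155 − 154 = 1.
So consumers capture 2/3 = 2/3 of each unit of subsidy.

Consumer share = 2/3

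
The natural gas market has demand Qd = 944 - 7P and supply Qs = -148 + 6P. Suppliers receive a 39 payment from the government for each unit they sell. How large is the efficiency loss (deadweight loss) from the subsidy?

Pre-subsidy: 944 - 7P = -148 + 6P gives P* = 84, Q* = 356.
With the subsidy, sellers receive Ps = Pb + 39 for each unit, where Pb is the price buyers pay.
Supply in terms of Pb becomes Qs = -148 + 6(Pb + 39) = 86 + 6Pb. Setting this equal to demand: 944 - 7Pb = 86 + 6Pb, so Pb = 66.
Sellers receive Ps = 66 + 39 = 105; Q' = 944 − 7·66 = 482.
The subsidy expands output by 482 − 356 = 126 past the efficient level; on those units the gap between marginal cost and willingness to pay runs from 0 up to 39.
DWL = ½ × 39 × 126 = 2457.

Deadweight loss = 2457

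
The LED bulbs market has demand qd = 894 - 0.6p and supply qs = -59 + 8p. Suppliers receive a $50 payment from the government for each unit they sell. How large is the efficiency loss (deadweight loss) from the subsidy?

Deadweight loss = 30000/43

Pre-subsidy: 894 - 0.6p = -59 + 8p gives p* = 4765/43, q* = 35583/43.
With the subsidy, sellers receive ps = pb + 50 for each unit, where pb is the price buyers pay.
Supply in terms of pb becomes qs = -59 + 8(pb + 50) = 341 + 8pb. Setting this equal to demand: 894 - 0.6pb = 341 + 8pb, so pb = 2765/43.
Sellers receive ps = 2765/43 + 50 = 4915/43; q' = 894 − 0.6·(2765/43) = 36783/43.
The subsidy expands output by 36783/43 − 35583/43 = 1200/43 past the efficient level; on those units the gap between marginal cost and willingness to pay runs from 0 up to 50.
DWL = ½ × 50 × 1200/43 = 30000/43.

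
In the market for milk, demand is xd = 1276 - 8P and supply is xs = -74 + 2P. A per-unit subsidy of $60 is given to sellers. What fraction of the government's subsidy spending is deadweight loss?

Pre-subsidy: 1276 - 8P = -74 + 2P gives P* = 135, x* = 196.
With the subsidy, sellers receive Ps = Pb + 60 for each unit, where Pb is the price buyers pay.
Supply in terms of Pb becomes xs = -74 + 2(Pb + 60) = 46 + 2Pb. Setting this equal to demand: 1276 - 8Pb = 46 + 2Pb, so Pb = 123.
Sellers receive Ps = 123 + 60 = 183; x' = 1276 − 8·123 = 292.
ΔCS = ½(196 + 292)(135 − 123) = 2928; ΔPS = ½(196 + 292)(183 − 135) = 11712.
Government spending = 60 × 292 = 17520.
DWL = ½ × 60 × (292 − 196) = 2880; fraction = 2880 / 17520 = 12/73.

DWL / government spending = 12/73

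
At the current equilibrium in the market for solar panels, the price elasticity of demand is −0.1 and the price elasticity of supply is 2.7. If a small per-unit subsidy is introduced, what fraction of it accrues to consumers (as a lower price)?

Consumer share = 27/28

For a small subsidy around the equilibrium, the benefit split depends on the relative slopes, which at a point are proportional to the elasticities.
Buyer share = εs/(εs + |εd|) = 2.7/(2.7 + 0.1) = 27/28; seller share = |εd|/(εs + |εd|) = 1/28.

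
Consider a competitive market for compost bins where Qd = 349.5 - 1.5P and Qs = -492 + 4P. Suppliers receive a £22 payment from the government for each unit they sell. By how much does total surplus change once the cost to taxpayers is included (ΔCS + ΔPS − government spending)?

Net change in total surplus = -£264

Pre-subsidy: 349.5 - 1.5P = -492 + 4P gives P* = 153, Q* = 120.
With the subsidy, sellers receive Ps = Pb + 22 for each unit, where Pb is the price buyers pay.
Supply in terms of Pb becomes Qs = -492 + 4(Pb + 22) = -404 + 4Pb. Setting this equal to demand: 349.5 - 1.5Pb = -404 + 4Pb, so Pb = 137.
Sellers receive Ps = 137 + 22 = 159; Q' = 349.5 − 1.5·137 = 144.
ΔCS = ½(120 + 144)(153 − 137) = 2112; ΔPS = ½(120 + 144)(159 − 153) = 792.
Government spending = 22 × 144 = 3168.
Net change = 2112 + 792 − 3168 = -264. The loss equals the DWL triangle ½·22·24.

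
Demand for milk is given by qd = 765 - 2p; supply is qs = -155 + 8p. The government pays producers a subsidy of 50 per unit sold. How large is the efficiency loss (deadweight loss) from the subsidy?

Pre-subsidy: 765 - 2p = -155 + 8p gives p* = 92, q* = 581.
With the subsidy, sellers receive ps = pb + 50 for each unit, where pb is the price buyers pay.
Supply in terms of pb becomes qs = -155 + 8(pb + 50) = 245 + 8pb. Setting this equal to demand: 765 - 2pb = 245 + 8pb, so pb = 52.
Sellers receive ps = 52 + 50 = 102; q' = 765 − 2·52 = 661.
The subsidy expands output by 661 − 581 = 80 past the efficient level; on those units the gap between marginal cost and willingness to pay runs from 0 up to 50.
DWL = ½ × 50 × 80 = 2000.

Deadweight loss = 2000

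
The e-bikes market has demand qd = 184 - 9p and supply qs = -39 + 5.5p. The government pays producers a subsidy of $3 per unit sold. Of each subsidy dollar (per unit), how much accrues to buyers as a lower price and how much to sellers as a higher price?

Pre-subsidy: 184 - 9p = -39 + 5.5p gives p* = 446/29, q* = 1322/29.
With the subsidy, sellers receive ps = pb + 3 for each unit, where pb is the price buyers pay.
Supply in terms of pb becomes qs = -39 + 5.5(pb + 3) = -22.5 + 5.5pb. Setting this equal to demand: 184 - 9pb = -22.5 + 5.5pb, so pb = 413/29.
Sellers receive ps = 413/29 + 3 = 500/29; q' = 184 − 9·(413/29) = 1619/29.
Buyers' price falls by p* − pb = 446/29 − 413/29 = 33/29; sellers' price rises by ps − p* = 500/29 − 446/29 = 54/29.

Buyers gain 33/29 per unit; sellers gain 54/29 per unit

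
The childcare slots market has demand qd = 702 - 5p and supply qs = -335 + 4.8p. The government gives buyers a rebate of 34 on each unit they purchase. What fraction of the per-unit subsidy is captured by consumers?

Consumer share = 24/49

Pre-subsidy: 702 - 5p = -335 + 4.8p gives p* = 5185/49, q* = 8473/49.
With the rebate, buyers effectively pay pb = ps − 34, where ps is the price sellers receive.
Demand in terms of ps becomes qd = 702 − 5(ps − 34) = 872 - 5ps. Setting this equal to supply: 872 - 5ps = -335 + 4.8ps, so ps = 6035/49.
Buyers pay pb = 6035/49 − 34 = 4369/49; q' = -335 + 4.8·(6035/49) = 12553/49.
Buyers' price falls by p* − pb = 5185/49 − 4369/49 = 816/49; sellers' price rises by ps − p* = 6035/49 − 5185/49 = 850/49.
So consumers capture (816/49)/34 = 24/49 of each unit of subsidy.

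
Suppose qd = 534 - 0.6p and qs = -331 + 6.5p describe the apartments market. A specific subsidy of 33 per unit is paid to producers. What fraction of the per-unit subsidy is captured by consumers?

Pre-subsidy: 534 - 0.6p = -331 + 6.5p gives p* = 8650/71, q* = 32724/71.
With the subsidy, sellers receive ps = pb + 33 for each unit, where pb is the price buyers pay.
Supply in terms of pb becomes qs = -331 + 6.5(pb + 33) = -116.5 + 6.5pb. Setting this equal to demand: 534 - 0.6pb = -116.5 + 6.5pb, so pb = 6505/71.
Sellers receive ps = 6505/71 + 33 = 8848/71; q' = 534 − 0.6·(6505/71) = 34011/71.
Buyers' price falls by p* − pb = 8650/71 − 6505/71 = 2145/71; sellers' price rises by ps − p* = 8848/71 − 8650/71 = 198/71.
So consumers capture (2145/71)/33 = 65/71 of each unit of subsidy.

Consumer share = 65/71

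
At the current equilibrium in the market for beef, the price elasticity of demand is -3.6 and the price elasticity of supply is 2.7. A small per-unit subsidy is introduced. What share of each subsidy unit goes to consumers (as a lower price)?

Consumer share = 3/7

For a small subsidy around the equilibrium, the benefit split depends on the relative slopes, which at a point are proportional to the elasticities.
Buyer share = εs/(εs + |εd|) = 2.7/(2.7 + 3.6) = 3/7; seller share = |εd|/(εs + |εd|) = 4/7.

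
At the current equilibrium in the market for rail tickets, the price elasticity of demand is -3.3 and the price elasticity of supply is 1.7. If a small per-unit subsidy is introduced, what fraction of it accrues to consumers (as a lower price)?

For a small subsidy around the equilibrium, the benefit split depends on the relative slopes, which at a point are proportional to the elasticities.
Buyer share = εs/(εs + |εd|) = 1.7/(1.7 + 3.3) = 0.34; seller share = |εd|/(εs + |εd|) = 0.66.

Consumer share = 0.34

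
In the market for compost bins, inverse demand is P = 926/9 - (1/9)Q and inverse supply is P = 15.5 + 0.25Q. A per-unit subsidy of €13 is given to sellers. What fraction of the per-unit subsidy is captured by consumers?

Consumer share = 4/13

Pre-subsidy: 926/9 - (1/9)Q = 15.5 + 0.25Q gives Q* = 242 and P* = 76.
With the subsidy, sellers receive Ps = Pb + 13 for each unit, where Pb is the price buyers pay.
On the curves, Pb = 926/9 - (1/9)Q and Ps = 15.5 + 0.25Q; the wedge Ps − Pb = 13 gives 15.5 + 0.25Q − (926/9 - (1/9)Q) = 13, so Q' = 278.
Then Pb = 926/9 − (1/9)·278 = 72 and Ps = 15.5 + 0.25·278 = 85.
Buyers' price falls by P* − Pb = 76 − 72 = 4; sellers' price rises by Ps − P* = 85 − 76 = 9.
So consumers capture 4/13 = 4/13 of each unit of subsidy.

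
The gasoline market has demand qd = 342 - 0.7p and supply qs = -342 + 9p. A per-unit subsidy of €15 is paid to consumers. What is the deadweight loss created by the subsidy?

Deadweight loss = 14175/194

Pre-subsidy: 342 - 0.7p = -342 + 9p gives p* = 6840/97, q* = 28386/97.
With the rebate, buyers effectively pay pb = ps − 15, where ps is the price sellers receive.
Demand in terms of ps becomes qd = 342 − 0.7(ps − 15) = 352.5 - 0.7ps. Setting this equal to supply: 352.5 - 0.7ps = -342 + 9ps, so ps = 6945/97.
Buyers pay pb = 6945/97 − 15 = 5490/97; q' = -342 + 9·(6945/97) = 29331/97.
The subsidy expands output by 29331/97 − 28386/97 = 945/97 past the efficient level; on those units the gap between marginal cost and willingness to pay runs from 0 up to 15.
DWL = ½ × 15 × 945/97 = 14175/194.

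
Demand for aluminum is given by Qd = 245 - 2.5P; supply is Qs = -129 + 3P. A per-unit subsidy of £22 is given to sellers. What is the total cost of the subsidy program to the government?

Pre-subsidy: 245 - 2.5P = -129 + 3P gives P* = 68, Q* = 75.
With the subsidy, sellers receive Ps = Pb + 22 for each unit, where Pb is the price buyers pay.
Supply in terms of Pb becomes Qs = -129 + 3(Pb + 22) = -63 + 3Pb. Setting this equal to demand: 245 - 2.5Pb = -63 + 3Pb, so Pb = 56.
Sellers receive Ps = 56 + 22 = 78; Q' = 245 − 2.5·56 = 105.
Government outlay = subsidy × quantity = 22 × 105 = 2310.

Government cost = £2310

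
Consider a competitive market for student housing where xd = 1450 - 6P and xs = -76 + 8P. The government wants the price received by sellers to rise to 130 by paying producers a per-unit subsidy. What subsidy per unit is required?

Required subsidy s = 49 per unit

At a seller price of 130, quantity supplied is -76 + 8·130 = 964.
Buyers absorb 964 only when they pay Pb with 1450 − 6·Pb = 964, i.e. Pb = 81.
s = Ps − Pb = 130 − 81 = 49.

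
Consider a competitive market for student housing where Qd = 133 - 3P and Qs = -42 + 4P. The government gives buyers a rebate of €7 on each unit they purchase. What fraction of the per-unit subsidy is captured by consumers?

Consumer share = 4/7

Pre-subsidy: 133 - 3P = -42 + 4P gives P* = 25, Q* = 58.
With the rebate, buyers effectively pay Pb = Ps − 7, where Ps is the price sellers receive.
Demand in terms of Ps becomes Qd = 133 − 3(Ps − 7) = 154 - 3Ps. Setting this equal to supply: 154 - 3Ps = -42 + 4Ps, so Ps = 28.
Buyers pay Pb = 28 − 7 = 21; Q' = -42 + 4·28 = 70.
Buyers' price falls by P* − Pb = 25 − 21 = 4; sellers' price rises by Ps − P* = 28 − 25 = 3.
So consumers capture 4/7 = 4/7 of each unit of subsidy.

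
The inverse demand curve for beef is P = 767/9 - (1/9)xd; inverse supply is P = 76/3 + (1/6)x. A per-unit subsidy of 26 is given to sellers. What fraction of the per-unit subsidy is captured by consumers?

Consumer share = 0.4

Pre-subsidy: 767/9 - (1/9)x = 76/3 + (1/6)x gives x* = 215.6 and P* = 919/15.
With the subsidy, sellers receive Ps = Pb + 26 for each unit, where Pb is the price buyers pay.
On the curves, Pb = 767/9 - (1/9)x and Ps = 76/3 + (1/6)x; the wedge Ps − Pb = 26 gives 76/3 + (1/6)x − (767/9 - (1/9)x) = 26, so x' = 309.2.
Then Pb = 767/9 − (1/9)·309.2 = 763/15 and Ps = 76/3 + (1/6)·309.2 = 1153/15.
Buyers' price falls by P* − Pb = 919/15 − 763/15 = 10.4; sellers' price rises by Ps − P* = 1153/15 − 919/15 = 15.6.
So consumers capture 10.4/26 = 0.4 of each unit of subsidy.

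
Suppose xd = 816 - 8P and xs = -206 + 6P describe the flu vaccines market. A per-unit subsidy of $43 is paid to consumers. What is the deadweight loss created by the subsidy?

Pre-subsidy: 816 - 8P = -206 + 6P gives P* = 73, x* = 232.
With the rebate, buyers effectively pay Pb = Ps − 43, where Ps is the price sellers receive.
Demand in terms of Ps becomes xd = 816 − 8(Ps − 43) = 1160 - 8Ps. Setting this equal to supply: 1160 - 8Ps = -206 + 6Ps, so Ps = 683/7.
Buyers pay Pb = 683/7 − 43 = 382/7; x' = -206 + 6·(683/7) = 2656/7.
The subsidy expands output by 2656/7 − 232 = 1032/7 past the efficient level; on those units the gap between marginal cost and willingness to pay runs from 0 up to 43.
DWL = ½ × 43 × 1032/7 = 22188/7.

Deadweight loss = 22188/7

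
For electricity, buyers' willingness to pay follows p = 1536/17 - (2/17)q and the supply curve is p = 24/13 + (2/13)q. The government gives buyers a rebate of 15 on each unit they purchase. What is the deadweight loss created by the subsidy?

Pre-subsidy: 1536/17 - (2/17)q = 24/13 + (2/13)q gives q* = 326 and p* = 52.
With the rebate, buyers effectively pay pb = ps − 15, where ps is the price sellers receive.
On the curves, pb = 1536/17 - (2/17)q and ps = 24/13 + (2/13)q; the wedge ps − pb = 15 gives 24/13 + (2/13)q − (1536/17 - (2/17)q) = 15, so q' = 381.25.
Then pb = 1536/17 − (2/17)·381.25 = 45.5 and ps = 24/13 + (2/13)·381.25 = 60.5.
The subsidy expands output by 381.25 − 326 = 55.25 past the efficient level; on those units the gap between marginal cost and willingness to pay runs from 0 up to 15.
DWL = ½ × 15 × 55.25 = 414.375.

Deadweight loss = 414.375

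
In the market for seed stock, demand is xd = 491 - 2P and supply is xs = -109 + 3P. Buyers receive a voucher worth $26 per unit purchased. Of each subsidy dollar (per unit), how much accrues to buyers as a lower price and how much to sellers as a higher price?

Buyers gain $15.6 per unit; sellers gain $10.4 per unit

Pre-subsidy: 491 - 2P = -109 + 3P gives P* = 120, x* = 251.
With the rebate, buyers effectively pay Pb = Ps − 26, where Ps is the price sellers receive.
Demand in terms of Ps becomes xd = 491 − 2(Ps − 26) = 543 - 2Ps. Setting this equal to supply: 543 - 2Ps = -109 + 3Ps, so Ps = 130.4.
Buyers pay Pb = 130.4 − 26 = 104.4; x' = -109 + 3·130.4 = 282.2.
Buyers' price falls by P* − Pb = 120 − 104.4 = 15.6; sellers' price rises by Ps − P* = 130.4 − 120 = 10.4.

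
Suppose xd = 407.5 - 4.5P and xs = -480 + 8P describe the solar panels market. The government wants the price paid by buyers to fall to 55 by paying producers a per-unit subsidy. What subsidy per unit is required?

At a buyer price of 55, quantity demanded is 407.5 − 4.5·55 = 160.
Sellers supply 160 only when they receive Ps with -480 + 8·Ps = 160, i.e. Ps = 80.
s = Ps − Pb = 80 − 55 = 25.

Required subsidy s = 25 per unit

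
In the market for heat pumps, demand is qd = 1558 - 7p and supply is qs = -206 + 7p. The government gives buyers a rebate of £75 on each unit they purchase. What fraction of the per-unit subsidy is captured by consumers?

Pre-subsidy: 1558 - 7p = -206 + 7p gives p* = 126, q* = 676.
With the rebate, buyers effectively pay pb = ps − 75, where ps is the price sellers receive.
Demand in terms of ps becomes qd = 1558 − 7(ps − 75) = 2083 - 7ps. Setting this equal to supply: 2083 - 7ps = -206 + 7ps, so ps = 163.5.
Buyers pay pb = 163.5 − 75 = 88.5; q' = -206 + 7·163.5 = 938.5.
Buyers' price falls by p* − pb = 126 − 88.5 = 37.5; sellers' price rises by ps − p* = 163.5 − 126 = 37.5.
So consumers capture 37.5/75 = 0.5 of each unit of subsidy.

Consumer share = 0.5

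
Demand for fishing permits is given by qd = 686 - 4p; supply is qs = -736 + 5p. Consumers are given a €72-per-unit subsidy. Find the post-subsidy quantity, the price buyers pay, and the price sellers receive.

q' = 214; buyers pay €118; sellers receive €190

Pre-subsidy: 686 - 4p = -736 + 5p gives p* = 158, q* = 54.
With the rebate, buyers effectively pay pb = ps − 72, where ps is the price sellers receive.
Demand in terms of ps becomes qd = 686 − 4(ps − 72) = 974 - 4ps. Setting this equal to supply: 974 - 4ps = -736 + 5ps, so ps = 190.
Buyers pay pb = 190 − 72 = 118; q' = -736 + 5·190 = 214.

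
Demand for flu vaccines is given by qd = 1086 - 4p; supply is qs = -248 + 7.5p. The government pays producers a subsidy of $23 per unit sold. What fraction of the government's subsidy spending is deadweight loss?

Pre-subsidy: 1086 - 4p = -248 + 7.5p gives p* = 116, q* = 622.
With the subsidy, sellers receive ps = pb + 23 for each unit, where pb is the price buyers pay.
Supply in terms of pb becomes qs = -248 + 7.5(pb + 23) = -75.5 + 7.5pb. Setting this equal to demand: 1086 - 4pb = -75.5 + 7.5pb, so pb = 101.
Sellers receive ps = 101 + 23 = 124; q' = 1086 − 4·101 = 682.
ΔCS = ½(622 + 682)(116 − 101) = 9780; ΔPS = ½(622 + 682)(124 − 116) = 5216.
Government spending = 23 × 682 = 15686.
DWL = ½ × 23 × (682 − 622) = 690; fraction = 690 / 15686 = 15/341.

DWL / government spending = 15/341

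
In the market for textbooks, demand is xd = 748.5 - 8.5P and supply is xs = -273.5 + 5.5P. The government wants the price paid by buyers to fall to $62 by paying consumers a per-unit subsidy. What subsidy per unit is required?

Required subsidy s = $28 per unit

At a buyer price of 62, quantity demanded is 748.5 − 8.5·62 = 221.5.
Sellers supply 221.5 only when they receive Ps with -273.5 + 5.5·Ps = 221.5, i.e. Ps = 90.
s = Ps − Pb = 90 − 62 = 28.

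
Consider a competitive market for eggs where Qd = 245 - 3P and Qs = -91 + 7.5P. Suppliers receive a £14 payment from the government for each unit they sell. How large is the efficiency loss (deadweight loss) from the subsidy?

Deadweight loss = £210

Pre-subsidy: 245 - 3P = -91 + 7.5P gives P* = 32, Q* = 149.
With the subsidy, sellers receive Ps = Pb + 14 for each unit, where Pb is the price buyers pay.
Supply in terms of Pb becomes Qs = -91 + 7.5(Pb + 14) = 14 + 7.5Pb. Setting this equal to demand: 245 - 3Pb = 14 + 7.5Pb, so Pb = 22.
Sellers receive Ps = 22 + 14 = 36; Q' = 245 − 3·22 = 179.
The subsidy expands output by 179 − 149 = 30 past the efficient level; on those units the gap between marginal cost and willingness to pay runs from 0 up to 14.
DWL = ½ × 14 × 30 = 210.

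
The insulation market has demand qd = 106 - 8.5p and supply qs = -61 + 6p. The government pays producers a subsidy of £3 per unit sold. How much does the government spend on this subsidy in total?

Government cost = 1623/29

Pre-subsidy: 106 - 8.5p = -61 + 6p gives p* = 334/29, q* = 235/29.
With the subsidy, sellers receive ps = pb + 3 for each unit, where pb is the price buyers pay.
Supply in terms of pb becomes qs = -61 + 6(pb + 3) = -43 + 6pb. Setting this equal to demand: 106 - 8.5pb = -43 + 6pb, so pb = 298/29.
Sellers receive ps = 298/29 + 3 = 385/29; q' = 106 − 8.5·(298/29) = 541/29.
Government outlay = subsidy × quantity = 3 × 541/29 = 1623/29.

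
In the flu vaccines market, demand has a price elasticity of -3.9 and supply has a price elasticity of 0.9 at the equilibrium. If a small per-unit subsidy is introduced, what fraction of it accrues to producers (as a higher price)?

Producer share = 0.8125

For a small subsidy around the equilibrium, the benefit split depends on the relative slopes, which at a point are proportional to the elasticities.
Buyer share = εs/(εs + |εd|) = 0.9/(0.9 + 3.9) = 0.1875; seller share = |εd|/(εs + |εd|) = 0.8125.
So producers capture 0.8125 of the subsidy.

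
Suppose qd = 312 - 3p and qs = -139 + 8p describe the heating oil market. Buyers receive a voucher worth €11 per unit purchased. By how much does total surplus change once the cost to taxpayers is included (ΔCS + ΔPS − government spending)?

Net change in total surplus = -€132

Pre-subsidy: 312 - 3p = -139 + 8p gives p* = 41, q* = 189.
With the rebate, buyers effectively pay pb = ps − 11, where ps is the price sellers receive.
Demand in terms of ps becomes qd = 312 − 3(ps − 11) = 345 - 3ps. Setting this equal to supply: 345 - 3ps = -139 + 8ps, so ps = 44.
Buyers pay pb = 44 − 11 = 33; q' = -139 + 8·44 = 213.
ΔCS = ½(189 + 213)(41 − 33) = 1608; ΔPS = ½(189 + 213)(44 − 41) = 603.
Government spending = 11 × 213 = 2343.
Net change = 1608 + 603 − 2343 = -132. The loss equals the DWL triangle ½·11·24.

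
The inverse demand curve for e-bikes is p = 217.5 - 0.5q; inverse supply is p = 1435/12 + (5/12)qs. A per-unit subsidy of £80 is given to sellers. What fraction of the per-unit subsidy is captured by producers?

Pre-subsidy: 217.5 - 0.5q = 1435/12 + (5/12)q gives q* = 1175/11 and p* = 1805/11.
With the subsidy, sellers receive ps = pb + 80 for each unit, where pb is the price buyers pay.
On the curves, pb = 217.5 - 0.5q and ps = 1435/12 + (5/12)q; the wedge ps − pb = 80 gives 1435/12 + (5/12)q − (217.5 - 0.5q) = 80, so q' = 2135/11.
Then pb = 217.5 − 0.5·(2135/11) = 1325/11 and ps = 1435/12 + (5/12)·(2135/11) = 2205/11.
Buyers' price falls by p* − pb = 1805/11 − 1325/11 = 480/11; sellers' price rises by ps − p* = 2205/11 − 1805/11 = 400/11.
So producers capture (400/11)/80 = 5/11 of each unit of subsidy.

Producer share = 5/11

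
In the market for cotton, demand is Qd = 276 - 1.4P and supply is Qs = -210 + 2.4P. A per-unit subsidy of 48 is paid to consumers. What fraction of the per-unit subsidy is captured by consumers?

Consumer share = 12/19

Pre-subsidy: 276 - 1.4P = -210 + 2.4P gives P* = 2430/19, Q* = 1842/19.
With the rebate, buyers effectively pay Pb = Ps − 48, where Ps is the price sellers receive.
Demand in terms of Ps becomes Qd = 276 − 1.4(Ps − 48) = 343.2 - 1.4Ps. Setting this equal to supply: 343.2 - 1.4Ps = -210 + 2.4Ps, so Ps = 2766/19.
Buyers pay Pb = 2766/19 − 48 = 1854/19; Q' = -210 + 2.4·(2766/19) = 13242/95.
Buyers' price falls by P* − Pb = 2430/19 − 1854/19 = 576/19; sellers' price rises by Ps − P* = 2766/19 − 2430/19 = 336/19.
So consumers capture (576/19)/48 = 12/19 of each unit of subsidy.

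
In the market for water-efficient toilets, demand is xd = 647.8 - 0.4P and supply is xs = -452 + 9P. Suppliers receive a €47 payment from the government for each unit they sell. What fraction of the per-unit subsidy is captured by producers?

Producer share = 2/47

Pre-subsidy: 647.8 - 0.4P = -452 + 9P gives P* = 117, x* = 601.
With the subsidy, sellers receive Ps = Pb + 47 for each unit, where Pb is the price buyers pay.
Supply in terms of Pb becomes xs = -452 + 9(Pb + 47) = -29 + 9Pb. Setting this equal to demand: 647.8 - 0.4Pb = -29 + 9Pb, so Pb = 72.
Sellers receive Ps = 72 + 47 = 119; x' = 647.8 − 0.4·72 = 619.
Buyers' price falls by P* − Pb = 117 − 72 = 45; sellers' price rises by Ps − P* = 119 − 117 = 2.
So producers capture 2/47 = 2/47 of each unit of subsidy.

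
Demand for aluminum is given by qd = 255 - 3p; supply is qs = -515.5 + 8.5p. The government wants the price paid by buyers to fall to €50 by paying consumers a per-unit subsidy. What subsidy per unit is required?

Required subsidy s = €23 per unit

At a buyer price of 50, quantity demanded is 255 − 3·50 = 105.
Sellers supply 105 only when they receive ps with -515.5 + 8.5·ps = 105, i.e. ps = 73.
s = ps − pb = 73 − 50 = 23.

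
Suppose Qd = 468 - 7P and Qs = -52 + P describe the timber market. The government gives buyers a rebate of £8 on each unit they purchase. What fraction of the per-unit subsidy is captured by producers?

Pre-subsidy: 468 - 7P = -52 + P gives P* = 65, Q* = 13.
With the rebate, buyers effectively pay Pb = Ps − 8, where Ps is the price sellers receive.
Demand in terms of Ps becomes Qd = 468 − 7(Ps − 8) = 524 - 7Ps. Setting this equal to supply: 524 - 7Ps = -52 + Ps, so Ps = 72.
Buyers pay Pb = 72 − 8 = 64; Q' = -52 + 1·72 = 20.
Buyers' price falls by P* − Pb = 65 − 64 = 1; sellers' price rises by Ps − P* = 72 − 65 = 7.
So producers capture 7/8 = 0.875 of each unit of subsidy.

Producer share = 0.875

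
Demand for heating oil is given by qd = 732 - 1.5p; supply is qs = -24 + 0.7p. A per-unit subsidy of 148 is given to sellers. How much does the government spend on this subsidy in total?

Pre-subsidy: 732 - 1.5p = -24 + 0.7p gives p* = 3780/11, q* = 2382/11.
With the subsidy, sellers receive ps = pb + 148 for each unit, where pb is the price buyers pay.
Supply in terms of pb becomes qs = -24 + 0.7(pb + 148) = 79.6 + 0.7pb. Setting this equal to demand: 732 - 1.5pb = 79.6 + 0.7pb, so pb = 3262/11.
Sellers receive ps = 3262/11 + 148 = 4890/11; q' = 732 − 1.5·(3262/11) = 3159/11.
Government outlay = subsidy × quantity = 148 × 3159/11 = 467532/11.

Government cost = 467532/11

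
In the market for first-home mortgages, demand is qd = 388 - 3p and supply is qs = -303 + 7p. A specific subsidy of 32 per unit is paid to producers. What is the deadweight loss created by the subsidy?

Pre-subsidy: 388 - 3p = -303 + 7p gives p* = 69.1, q* = 180.7.
With the subsidy, sellers receive ps = pb + 32 for each unit, where pb is the price buyers pay.
Supply in terms of pb becomes qs = -303 + 7(pb + 32) = -79 + 7pb. Setting this equal to demand: 388 - 3pb = -79 + 7pb, so pb = 46.7.
Sellers receive ps = 46.7 + 32 = 78.7; q' = 388 − 3·46.7 = 247.9.
The subsidy expands output by 247.9 − 180.7 = 67.2 past the efficient level; on those units the gap between marginal cost and willingness to pay runs from 0 up to 32.
DWL = ½ × 32 × 67.2 = 1075.2.

Deadweight loss = 1075.2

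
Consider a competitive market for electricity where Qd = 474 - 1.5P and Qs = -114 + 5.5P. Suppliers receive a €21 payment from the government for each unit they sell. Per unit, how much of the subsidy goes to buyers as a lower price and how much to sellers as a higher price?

Buyers gain €16.5 per unit; sellers gain €4.5 per unit

Pre-subsidy: 474 - 1.5P = -114 + 5.5P gives P* = 84, Q* = 348.
With the subsidy, sellers receive Ps = Pb + 21 for each unit, where Pb is the price buyers pay.
Supply in terms of Pb becomes Qs = -114 + 5.5(Pb + 21) = 1.5 + 5.5Pb. Setting this equal to demand: 474 - 1.5Pb = 1.5 + 5.5Pb, so Pb = 67.5.
Sellers receive Ps = 67.5 + 21 = 88.5; Q' = 474 − 1.5·67.5 = 372.75.
Buyers' price falls by P* − Pb = 84 − 67.5 = 16.5; sellers' price rises by Ps − P* = 88.5 − 84 = 4.5.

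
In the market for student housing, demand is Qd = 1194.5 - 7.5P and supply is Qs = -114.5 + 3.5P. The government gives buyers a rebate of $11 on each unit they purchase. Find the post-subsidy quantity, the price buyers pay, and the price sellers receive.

Q' = 328.25; buyers pay $115.5; sellers receive $126.5

Pre-subsidy: 1194.5 - 7.5P = -114.5 + 3.5P gives P* = 119, Q* = 302.
With the rebate, buyers effectively pay Pb = Ps − 11, where Ps is the price sellers receive.
Demand in terms of Ps becomes Qd = 1194.5 − 7.5(Ps − 11) = 1277 - 7.5Ps. Setting this equal to supply: 1277 - 7.5Ps = -114.5 + 3.5Ps, so Ps = 126.5.
Buyers pay Pb = 126.5 − 11 = 115.5; Q' = -114.5 + 3.5·126.5 = 328.25.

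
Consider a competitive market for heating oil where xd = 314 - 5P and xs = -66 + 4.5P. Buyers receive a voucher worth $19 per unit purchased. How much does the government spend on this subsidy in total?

Government cost = $3021

Pre-subsidy: 314 - 5P = -66 + 4.5P gives P* = 40, x* = 114.
With the rebate, buyers effectively pay Pb = Ps − 19, where Ps is the price sellers receive.
Demand in terms of Ps becomes xd = 314 − 5(Ps − 19) = 409 - 5Ps. Setting this equal to supply: 409 - 5Ps = -66 + 4.5Ps, so Ps = 50.
Buyers pay Pb = 50 − 19 = 31; x' = -66 + 4.5·50 = 159.
Government outlay = subsidy × quantity = 19 × 159 = 3021.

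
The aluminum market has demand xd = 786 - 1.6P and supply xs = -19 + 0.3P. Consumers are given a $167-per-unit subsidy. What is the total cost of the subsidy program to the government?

Government cost = 2384426/95

Pre-subsidy: 786 - 1.6P = -19 + 0.3P gives P* = 8050/19, x* = 2054/19.
With the rebate, buyers effectively pay Pb = Ps − 167, where Ps is the price sellers receive.
Demand in terms of Ps becomes xd = 786 − 1.6(Ps − 167) = 1053.2 - 1.6Ps. Setting this equal to supply: 1053.2 - 1.6Ps = -19 + 0.3Ps, so Ps = 10722/19.
Buyers pay Pb = 10722/19 − 167 = 7549/19; x' = -19 + 0.3·(10722/19) = 14278/95.
Government outlay = subsidy × quantity = 167 × 14278/95 = 2384426/95.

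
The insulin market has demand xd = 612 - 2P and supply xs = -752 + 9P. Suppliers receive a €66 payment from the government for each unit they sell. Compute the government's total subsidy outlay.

Government cost = €31152

Pre-subsidy: 612 - 2P = -752 + 9P gives P* = 124, x* = 364.
With the subsidy, sellers receive Ps = Pb + 66 for each unit, where Pb is the price buyers pay.
Supply in terms of Pb becomes xs = -752 + 9(Pb + 66) = -158 + 9Pb. Setting this equal to demand: 612 - 2Pb = -158 + 9Pb, so Pb = 70.
Sellers receive Ps = 70 + 66 = 136; x' = 612 − 2·70 = 472.
Government outlay = subsidy × quantity = 66 × 472 = 31152.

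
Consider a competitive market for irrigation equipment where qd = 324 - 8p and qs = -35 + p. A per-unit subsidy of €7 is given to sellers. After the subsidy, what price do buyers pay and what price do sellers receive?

Buyers pay 352/9; sellers receive 415/9

Pre-subsidy: 324 - 8p = -35 + p gives p* = 359/9, q* = 44/9.
With the subsidy, sellers receive ps = pb + 7 for each unit, where pb is the price buyers pay.
Supply in terms of pb becomes qs = -35 + 1(pb + 7) = -28 + pb. Setting this equal to demand: 324 - 8pb = -28 + pb, so pb = 352/9.
Sellers receive ps = 352/9 + 7 = 415/9; q' = 324 − 8·(352/9) = 100/9.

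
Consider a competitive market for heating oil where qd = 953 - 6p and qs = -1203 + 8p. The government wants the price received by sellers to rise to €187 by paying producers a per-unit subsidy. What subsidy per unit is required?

At a seller price of 187, quantity supplied is -1203 + 8·187 = 293.
Buyers absorb 293 only when they pay pb with 953 − 6·pb = 293, i.e. pb = 110.
s = ps − pb = 187 − 110 = 77.

Required subsidy s = €77 per unit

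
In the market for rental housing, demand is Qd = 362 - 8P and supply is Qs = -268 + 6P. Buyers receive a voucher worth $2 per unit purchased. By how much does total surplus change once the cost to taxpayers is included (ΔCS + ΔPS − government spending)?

Pre-subsidy: 362 - 8P = -268 + 6P gives P* = 45, Q* = 2.
With the rebate, buyers effectively pay Pb = Ps − 2, where Ps is the price sellers receive.
Demand in terms of Ps becomes Qd = 362 − 8(Ps − 2) = 378 - 8Ps. Setting this equal to supply: 378 - 8Ps = -268 + 6Ps, so Ps = 323/7.
Buyers pay Pb = 323/7 − 2 = 309/7; Q' = -268 + 6·(323/7) = 62/7.
ΔCS = ½(2 + 62/7)(45 − 309/7) = 228/49; ΔPS = ½(2 + 62/7)(323/7 − 45) = 304/49.
Government spending = 2 × 62/7 = 124/7.
Net change = 228/49 + 304/49 − 124/7 = -48/7. The loss equals the DWL triangle ½·2·48/7.

Net change in total surplus = -48/7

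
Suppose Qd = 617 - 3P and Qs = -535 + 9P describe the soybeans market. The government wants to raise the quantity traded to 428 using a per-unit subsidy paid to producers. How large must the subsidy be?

At Q = 428, invert demand for the buyer price: Pb = (617 − 428)/3 = 63; invert supply for the seller price: Ps = (428 − (-535))/9 = 107.
The subsidy must fill the gap: s = Ps − Pb = 107 − 63 = 44.

Required subsidy s = 44 per unit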